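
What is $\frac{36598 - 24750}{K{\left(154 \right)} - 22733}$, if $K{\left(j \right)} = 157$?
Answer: $- \frac{1481}{2822} \approx -0.52481$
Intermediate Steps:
$\frac{36598 - 24750}{K{\left(154 \right)} - 22733} = \frac{36598 - 24750}{157 - 22733} = \frac{11848}{-22576} = 11848 \left(- \frac{1}{22576}\right) = - \frac{1481}{2822}$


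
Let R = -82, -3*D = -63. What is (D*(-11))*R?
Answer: 18942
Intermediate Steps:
D = 21 (D = -⅓*(-63) = 21)
(D*(-11))*R = (21*(-11))*(-82) = -231*(-82) = 18942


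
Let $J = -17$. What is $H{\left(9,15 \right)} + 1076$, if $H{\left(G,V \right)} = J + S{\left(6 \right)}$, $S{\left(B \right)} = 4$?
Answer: $1063$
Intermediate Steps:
$H{\left(G,V \right)} = -13$ ($H{\left(G,V \right)} = -17 + 4 = -13$)
$H{\left(9,15 \right)} + 1076 = -13 + 1076 = 1063$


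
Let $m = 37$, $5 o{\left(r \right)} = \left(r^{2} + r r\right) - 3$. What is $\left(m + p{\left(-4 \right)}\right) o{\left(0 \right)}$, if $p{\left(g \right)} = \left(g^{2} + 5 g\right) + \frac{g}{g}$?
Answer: $- \frac{102}{5} \approx -20.4$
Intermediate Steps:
$o{\left(r \right)} = - \frac{3}{5} + \frac{2 r^{2}}{5}$ ($o{\left(r \right)} = \frac{\left(r^{2} + r r\right) - 3}{5} = \frac{\left(r^{2} + r^{2}\right) - 3}{5} = \frac{2 r^{2} - 3}{5} = \frac{-3 + 2 r^{2}}{5} = - \frac{3}{5} + \frac{2 r^{2}}{5}$)
$p{\left(g \right)} = 1 + g^{2} + 5 g$ ($p{\left(g \right)} = \left(g^{2} + 5 g\right) + 1 = 1 + g^{2} + 5 g$)
$\left(m + p{\left(-4 \right)}\right) o{\left(0 \right)} = \left(37 + \left(1 + \left(-4\right)^{2} + 5 \left(-4\right)\right)\right) \left(- \frac{3}{5} + \frac{2 \cdot 0^{2}}{5}\right) = \left(37 + \left(1 + 16 - 20\right)\right) \left(- \frac{3}{5} + \frac{2}{5} \cdot 0\right) = \left(37 - 3\right) \left(- \frac{3}{5} + 0\right) = 34 \left(- \frac{3}{5}\right) = - \frac{102}{5}$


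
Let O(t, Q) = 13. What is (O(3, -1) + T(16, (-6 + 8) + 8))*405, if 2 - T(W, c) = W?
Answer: -405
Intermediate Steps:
T(W, c) = 2 - W
(O(3, -1) + T(16, (-6 + 8) + 8))*405 = (13 + (2 - 1*16))*405 = (13 + (2 - 16))*405 = (13 - 14)*405 = -1*405 = -405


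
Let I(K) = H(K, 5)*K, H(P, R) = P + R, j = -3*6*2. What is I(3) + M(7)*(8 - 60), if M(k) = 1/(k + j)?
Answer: 748/29 ≈ 25.793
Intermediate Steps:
j = -36 (j = -18*2 = -36)
M(k) = 1/(-36 + k) (M(k) = 1/(k - 36) = 1/(-36 + k))
I(K) = K*(5 + K) (I(K) = (K + 5)*K = (5 + K)*K = K*(5 + K))
I(3) + M(7)*(8 - 60) = 3*(5 + 3) + (8 - 60)/(-36 + 7) = 3*8 - 52/(-29) = 24 - 1/29*(-52) = 24 + 52/29 = 748/29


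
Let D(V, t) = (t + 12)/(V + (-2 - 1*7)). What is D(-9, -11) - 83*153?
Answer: -228583/18 ≈ -12699.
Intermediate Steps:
D(V, t) = (12 + t)/(-9 + V) (D(V, t) = (12 + t)/(V + (-2 - 7)) = (12 + t)/(V - 9) = (12 + t)/(-9 + V))
D(-9, -11) - 83*153 = (12 - 11)/(-9 - 9) - 83*153 = 1/(-18) - 12699 = -1/18*1 - 12699 = -1/18 - 12699 = -228583/18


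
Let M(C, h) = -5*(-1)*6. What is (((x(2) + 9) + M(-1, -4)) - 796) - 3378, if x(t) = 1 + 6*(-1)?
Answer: -4140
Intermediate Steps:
x(t) = -5 (x(t) = 1 - 6 = -5)
M(C, h) = 30 (M(C, h) = 5*6 = 30)
(((x(2) + 9) + M(-1, -4)) - 796) - 3378 = (((-5 + 9) + 30) - 796) - 3378 = ((4 + 30) - 796) - 3378 = (34 - 796) - 3378 = -762 - 3378 = -4140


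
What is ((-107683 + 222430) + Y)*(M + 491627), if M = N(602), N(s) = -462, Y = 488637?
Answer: 296361102360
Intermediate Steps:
M = -462
((-107683 + 222430) + Y)*(M + 491627) = ((-107683 + 222430) + 488637)*(-462 + 491627) = (114747 + 488637)*491165 = 603384*491165 = 296361102360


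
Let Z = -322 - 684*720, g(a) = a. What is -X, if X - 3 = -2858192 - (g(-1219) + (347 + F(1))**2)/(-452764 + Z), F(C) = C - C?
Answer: 1351303110392/472783 ≈ 2.8582e+6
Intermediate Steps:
F(C) = 0
Z = -492802 (Z = -322 - 492480 = -492802)
X = -1351303110392/472783 (X = 3 + (-2858192 - (-1219 + (347 + 0)**2)/(-452764 - 492802)) = 3 + (-2858192 - (-1219 + 347**2)/(-945566)) = 3 + (-2858192 - (-1219 + 120409)*(-1)/945566) = 3 + (-2858192 - 119190*(-1)/945566) = 3 + (-2858192 - 1*(-59595/472783)) = 3 + (-2858192 + 59595/472783) = 3 - 1351304528741/472783 = -1351303110392/472783 ≈ -2.8582e+6)
-X = -1*(-1351303110392/472783) = 1351303110392/472783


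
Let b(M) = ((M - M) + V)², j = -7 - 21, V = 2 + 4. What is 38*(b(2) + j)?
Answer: 304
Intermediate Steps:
V = 6
j = -28
b(M) = 36 (b(M) = ((M - M) + 6)² = (0 + 6)² = 6² = 36)
38*(b(2) + j) = 38*(36 - 28) = 38*8 = 304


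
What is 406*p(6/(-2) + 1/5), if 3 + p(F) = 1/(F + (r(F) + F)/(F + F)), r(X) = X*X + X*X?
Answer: -66178/51 ≈ -1297.6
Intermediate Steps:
r(X) = 2*X**2 (r(X) = X**2 + X**2 = 2*X**2)
p(F) = -3 + 1/(F + (F + 2*F**2)/(2*F)) (p(F) = -3 + 1/(F + (2*F**2 + F)/(F + F)) = -3 + 1/(F + (F + 2*F**2)/((2*F))) = -3 + 1/(F + (F + 2*F**2)*(1/(2*F))) = -3 + 1/(F + (F + 2*F**2)/(2*F)))
406*p(6/(-2) + 1/5) = 406*((-1 - 12*(6/(-2) + 1/5))/(1 + 4*(6/(-2) + 1/5))) = 406*((-1 - 12*(6*(-1/2) + 1*(1/5)))/(1 + 4*(6*(-1/2) + 1*(1/5)))) = 406*((-1 - 12*(-3 + 1/5))/(1 + 4*(-3 + 1/5))) = 406*((-1 - 12*(-14/5))/(1 + 4*(-14/5))) = 406*((-1 + 168/5)/(1 - 56/5)) = 406*((163/5)/(-51/5)) = 406*(-5/51*163/5) = 406*(-163/51) = -66178/51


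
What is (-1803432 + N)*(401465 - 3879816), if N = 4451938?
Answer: -9212433493606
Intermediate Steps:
(-1803432 + N)*(401465 - 3879816) = (-1803432 + 4451938)*(401465 - 3879816) = 2648506*(-3478351) = -9212433493606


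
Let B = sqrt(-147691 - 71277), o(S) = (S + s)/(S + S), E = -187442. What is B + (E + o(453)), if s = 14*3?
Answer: -56607319/302 + 2*I*sqrt(54742) ≈ -1.8744e+5 + 467.94*I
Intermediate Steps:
s = 42
o(S) = (42 + S)/(2*S) (o(S) = (S + 42)/(S + S) = (42 + S)/((2*S)) = (42 + S)*(1/(2*S)) = (42 + S)/(2*S))
B = 2*I*sqrt(54742) (B = sqrt(-218968) = 2*I*sqrt(54742) ≈ 467.94*I)
B + (E + o(453)) = 2*I*sqrt(54742) + (-187442 + (1/2)*(42 + 453)/453) = 2*I*sqrt(54742) + (-187442 + (1/2)*(1/453)*495) = 2*I*sqrt(54742) + (-187442 + 165/302) = 2*I*sqrt(54742) - 56607319/302 = -56607319/302 + 2*I*sqrt(54742)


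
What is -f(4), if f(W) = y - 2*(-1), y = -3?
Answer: 1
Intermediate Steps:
f(W) = -1 (f(W) = -3 - 2*(-1) = -3 + 2 = -1)
-f(4) = -1*(-1) = 1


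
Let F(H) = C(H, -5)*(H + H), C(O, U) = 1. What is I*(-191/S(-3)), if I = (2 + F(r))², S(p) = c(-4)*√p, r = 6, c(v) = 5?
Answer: 37436*I*√3/15 ≈ 4322.7*I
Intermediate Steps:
S(p) = 5*√p
F(H) = 2*H (F(H) = 1*(H + H) = 1*(2*H) = 2*H)
I = 196 (I = (2 + 2*6)² = (2 + 12)² = 14² = 196)
I*(-191/S(-3)) = 196*(-191*(-I*√3/15)) = 196*(-(-191)*I*√3/15) = 196*(191*I*√3/15) = 37436*I*√3/15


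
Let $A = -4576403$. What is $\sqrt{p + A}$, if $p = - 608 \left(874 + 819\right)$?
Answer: $7 i \sqrt{114403} \approx 2367.6 i$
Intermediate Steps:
$p = -1029344$ ($p = \left(-608\right) 1693 = -1029344$)
$\sqrt{p + A} = \sqrt{-1029344 - 4576403} = \sqrt{-5605747} = 7 i \sqrt{114403}$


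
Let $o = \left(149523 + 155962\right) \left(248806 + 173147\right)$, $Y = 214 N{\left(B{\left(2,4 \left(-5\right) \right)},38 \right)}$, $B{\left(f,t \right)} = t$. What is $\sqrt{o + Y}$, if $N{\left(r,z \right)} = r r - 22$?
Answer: $\sqrt{128900393097} \approx 3.5903 \cdot 10^{5}$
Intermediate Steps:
$N{\left(r,z \right)} = -22 + r^{2}$ ($N{\left(r,z \right)} = r^{2} - 22 = -22 + r^{2}$)
$Y = 80892$ ($Y = 214 \left(-22 + \left(4 \left(-5\right)\right)^{2}\right) = 214 \left(-22 + \left(-20\right)^{2}\right) = 214 \left(-22 + 400\right) = 214 \cdot 378 = 80892$)
$o = 128900312205$ ($o = 305485 \cdot 421953 = 128900312205$)
$\sqrt{o + Y} = \sqrt{128900312205 + 80892} = \sqrt{128900393097}$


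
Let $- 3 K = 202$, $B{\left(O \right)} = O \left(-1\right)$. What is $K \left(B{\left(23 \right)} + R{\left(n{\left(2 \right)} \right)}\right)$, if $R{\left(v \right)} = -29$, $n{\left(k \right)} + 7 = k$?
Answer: $\frac{10504}{3} \approx 3501.3$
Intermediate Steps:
$B{\left(O \right)} = - O$
$n{\left(k \right)} = -7 + k$
$K = - \frac{202}{3}$ ($K = \left(- \frac{1}{3}\right) 202 = - \frac{202}{3} \approx -67.333$)
$K \left(B{\left(23 \right)} + R{\left(n{\left(2 \right)} \right)}\right) = - \frac{202 \left(\left(-1\right) 23 - 29\right)}{3} = - \frac{202 \left(-23 - 29\right)}{3} = \left(- \frac{202}{3}\right) \left(-52\right) = \frac{10504}{3}$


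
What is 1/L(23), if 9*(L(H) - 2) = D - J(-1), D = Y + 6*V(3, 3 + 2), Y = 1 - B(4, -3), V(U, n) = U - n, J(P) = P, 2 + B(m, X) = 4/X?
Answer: 27/34 ≈ 0.79412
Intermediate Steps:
B(m, X) = -2 + 4/X
Y = 13/3 (Y = 1 - (-2 + 4/(-3)) = 1 - (-2 + 4*(-⅓)) = 1 - (-2 - 4/3) = 1 - 1*(-10/3) = 1 + 10/3 = 13/3 ≈ 4.3333)
D = -23/3 (D = 13/3 + 6*(3 - (3 + 2)) = 13/3 + 6*(3 - 1*5) = 13/3 + 6*(3 - 5) = 13/3 + 6*(-2) = 13/3 - 12 = -23/3 ≈ -7.6667)
L(H) = 34/27 (L(H) = 2 + (-23/3 - 1*(-1))/9 = 2 + (-23/3 + 1)/9 = 2 + (⅑)*(-20/3) = 2 - 20/27 = 34/27)
1/L(23) = 1/(34/27) = 27/34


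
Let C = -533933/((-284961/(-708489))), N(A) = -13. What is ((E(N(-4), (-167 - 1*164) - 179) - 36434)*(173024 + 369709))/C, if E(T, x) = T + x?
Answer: 635076226503249/42031739693 ≈ 15109.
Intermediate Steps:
C = -126095219079/94987 (C = -533933/((-284961*(-1/708489))) = -533933/94987/236163 = -533933*236163/94987 = -126095219079/94987 ≈ -1.3275e+6)
((E(N(-4), (-167 - 1*164) - 179) - 36434)*(173024 + 369709))/C = (((-13 + ((-167 - 1*164) - 179)) - 36434)*(173024 + 369709))/(-126095219079/94987) = (((-13 + ((-167 - 164) - 179)) - 36434)*542733)*(-94987/126095219079) = (((-13 + (-331 - 179)) - 36434)*542733)*(-94987/126095219079) = (((-13 - 510) - 36434)*542733)*(-94987/126095219079) = ((-523 - 36434)*542733)*(-94987/126095219079) = -36957*542733*(-94987/126095219079) = -20057783481*(-94987/126095219079) = 635076226503249/42031739693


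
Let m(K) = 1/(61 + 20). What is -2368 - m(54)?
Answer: -191809/81 ≈ -2368.0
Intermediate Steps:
m(K) = 1/81
-2368 - m(54) = -2368 - 1*1/81 = -2368 - 1/81 = -191809/81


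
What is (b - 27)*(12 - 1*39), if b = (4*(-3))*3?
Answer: 1701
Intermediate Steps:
b = -36 (b = -12*3 = -36)
(b - 27)*(12 - 1*39) = (-36 - 27)*(12 - 1*39) = -63*(12 - 39) = -63*(-27) = 1701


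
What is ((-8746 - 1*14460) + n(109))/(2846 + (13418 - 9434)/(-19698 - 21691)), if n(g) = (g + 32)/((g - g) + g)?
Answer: -104685735757/12839012990 ≈ -8.1537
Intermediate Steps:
n(g) = (32 + g)/g (n(g) = (32 + g)/(0 + g) = (32 + g)/g)
((-8746 - 1*14460) + n(109))/(2846 + (13418 - 9434)/(-19698 - 21691)) = ((-8746 - 1*14460) + (32 + 109)/109)/(2846 + (13418 - 9434)/(-19698 - 21691)) = ((-8746 - 14460) + (1/109)*141)/(2846 + 3984/(-41389)) = (-23206 + 141/109)/(2846 + 3984*(-1/41389)) = -2529313/(109*(2846 - 3984/41389)) = -2529313/(109*117789110/41389) = -2529313/109*41389/117789110 = -104685735757/12839012990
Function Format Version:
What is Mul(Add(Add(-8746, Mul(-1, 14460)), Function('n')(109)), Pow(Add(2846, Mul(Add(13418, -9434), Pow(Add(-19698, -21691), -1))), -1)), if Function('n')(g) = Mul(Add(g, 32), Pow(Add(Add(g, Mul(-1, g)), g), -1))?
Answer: Rational(-104685735757, 12839012990) ≈ -8.1537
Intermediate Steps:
Function('n')(g) = Mul(Pow(g, -1), Add(32, g)) (Function('n')(g) = Mul(Add(32, g), Pow(Add(0, g), -1)) = Mul(Add(32, g), Pow(g, -1)) = Mul(Pow(g, -1), Add(32, g)))
Mul(Add(Add(-8746, Mul(-1, 14460)), Function('n')(109)), Pow(Add(2846, Mul(Add(13418, -9434), Pow(Add(-19698, -21691), -1))), -1)) = Mul(Add(Add(-8746, Mul(-1, 14460)), Mul(Pow(109, -1), Add(32, 109))), Pow(Add(2846, Mul(Add(13418, -9434), Pow(Add(-19698, -21691), -1))), -1)) = Mul(Add(Add(-8746, -14460), Mul(Rational(1, 109), 141)), Pow(Add(2846, Mul(3984, Pow(-41389, -1))), -1)) = Mul(Add(-23206, Rational(141, 109)), Pow(Add(2846, Mul(3984, Rational(-1, 41389))), -1)) = Mul(Rational(-2529313, 109), Pow(Add(2846, Rational(-3984, 41389)), -1)) = Mul(Rational(-2529313, 109), Pow(Rational(117789110, 41389), -1)) = Mul(Rational(-2529313, 109), Rational(41389, 117789110)) = Rational(-104685735757, 12839012990)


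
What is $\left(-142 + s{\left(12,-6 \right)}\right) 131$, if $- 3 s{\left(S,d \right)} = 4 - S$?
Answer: $- \frac{54758}{3} \approx -18253.0$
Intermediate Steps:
$s{\left(S,d \right)} = - \frac{4}{3} + \frac{S}{3}$ ($s{\left(S,d \right)} = - \frac{4 - S}{3} = - \frac{4}{3} + \frac{S}{3}$)
$\left(-142 + s{\left(12,-6 \right)}\right) 131 = \left(-142 + \left(- \frac{4}{3} + \frac{1}{3} \cdot 12\right)\right) 131 = \left(-142 + \left(- \frac{4}{3} + 4\right)\right) 131 = \left(-142 + \frac{8}{3}\right) 131 = \left(- \frac{418}{3}\right) 131 = - \frac{54758}{3}$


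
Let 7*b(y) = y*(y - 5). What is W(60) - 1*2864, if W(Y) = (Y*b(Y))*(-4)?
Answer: -812048/7 ≈ -1.1601e+5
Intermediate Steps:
b(y) = y*(-5 + y)/7 (b(y) = (y*(y - 5))/7 = (y*(-5 + y))/7 = y*(-5 + y)/7)
W(Y) = -4*Y**2*(-5 + Y)/7 (W(Y) = (Y*(Y*(-5 + Y)/7))*(-4) = (Y**2*(-5 + Y)/7)*(-4) = -4*Y**2*(-5 + Y)/7)
W(60) - 1*2864 = (4/7)*60**2*(5 - 1*60) - 1*2864 = (4/7)*3600*(5 - 60) - 2864 = (4/7)*3600*(-55) - 2864 = -792000/7 - 2864 = -812048/7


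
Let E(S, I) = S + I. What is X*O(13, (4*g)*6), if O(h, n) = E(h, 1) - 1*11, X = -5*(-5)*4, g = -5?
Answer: 300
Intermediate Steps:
X = 100 (X = 25*4 = 100)
E(S, I) = I + S
O(h, n) = -10 + h (O(h, n) = (1 + h) - 1*11 = (1 + h) - 11 = -10 + h)
X*O(13, (4*g)*6) = 100*(-10 + 13) = 100*3 = 300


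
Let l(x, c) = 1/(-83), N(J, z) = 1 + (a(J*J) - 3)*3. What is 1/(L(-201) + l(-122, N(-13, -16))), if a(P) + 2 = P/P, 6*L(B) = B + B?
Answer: -83/5562 ≈ -0.014923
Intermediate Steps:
L(B) = B/3 (L(B) = (B + B)/6 = (2*B)/6 = B/3)
a(P) = -1 (a(P) = -2 + P/P = -2 + 1 = -1)
N(J, z) = -11 (N(J, z) = 1 + (-1 - 3)*3 = 1 - 4*3 = 1 - 12 = -11)
l(x, c) = -1/83
1/(L(-201) + l(-122, N(-13, -16))) = 1/((1/3)*(-201) - 1/83) = 1/(-67 - 1/83) = 1/(-5562/83) = -83/5562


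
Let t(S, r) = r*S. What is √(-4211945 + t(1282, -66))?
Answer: I*√4296557 ≈ 2072.8*I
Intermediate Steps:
t(S, r) = S*r
√(-4211945 + t(1282, -66)) = √(-4211945 + 1282*(-66)) = √(-4211945 - 84612) = √(-4296557) = I*√4296557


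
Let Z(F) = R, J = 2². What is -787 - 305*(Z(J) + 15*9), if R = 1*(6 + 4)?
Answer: -45012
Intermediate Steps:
R = 10 (R = 1*10 = 10)
J = 4
Z(F) = 10
-787 - 305*(Z(J) + 15*9) = -787 - 305*(10 + 15*9) = -787 - 305*(10 + 135) = -787 - 305*145 = -787 - 44225 = -45012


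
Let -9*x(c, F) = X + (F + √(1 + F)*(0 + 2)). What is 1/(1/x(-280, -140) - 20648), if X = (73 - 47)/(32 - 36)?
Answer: -909263015/18774408285106 - 18*I*√139/9387204142553 ≈ -4.8431e-5 - 2.2607e-11*I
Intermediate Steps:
X = -13/2 (X = 26/(-4) = 26*(-¼) = -13/2 ≈ -6.5000)
x(c, F) = 13/18 - 2*√(1 + F)/9 - F/9 (x(c, F) = -(-13/2 + (F + √(1 + F)*(0 + 2)))/9 = -(-13/2 + (F + √(1 + F)*2))/9 = -(-13/2 + (F + 2*√(1 + F)))/9 = -(-13/2 + F + 2*√(1 + F))/9 = 13/18 - 2*√(1 + F)/9 - F/9)
1/(1/x(-280, -140) - 20648) = 1/(1/(13/18 - 2*√(1 - 140)/9 - ⅑*(-140)) - 20648) = 1/(1/(13/18 - 2*I*√139/9 + 140/9) - 20648) = 1/(1/(293/18 - 2*I*√139/9) - 20648) = 1/(-20648 + 1/(293/18 - 2*I*√139/9))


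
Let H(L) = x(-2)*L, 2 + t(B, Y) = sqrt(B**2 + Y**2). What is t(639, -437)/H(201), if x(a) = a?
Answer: 1/201 - sqrt(599290)/402 ≈ -1.9207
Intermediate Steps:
t(B, Y) = -2 + sqrt(B**2 + Y**2)
H(L) = -2*L
t(639, -437)/H(201) = (-2 + sqrt(639**2 + (-437)**2))/((-2*201)) = (-2 + sqrt(408321 + 190969))/(-402) = (-2 + sqrt(599290))*(-1/402) = 1/201 - sqrt(599290)/402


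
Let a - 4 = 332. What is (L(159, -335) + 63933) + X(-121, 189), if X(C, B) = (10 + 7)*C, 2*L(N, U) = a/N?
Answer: 3279484/53 ≈ 61877.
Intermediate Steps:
a = 336 (a = 4 + 332 = 336)
L(N, U) = 168/N (L(N, U) = (336/N)/2 = 168/N)
X(C, B) = 17*C
(L(159, -335) + 63933) + X(-121, 189) = (168/159 + 63933) + 17*(-121) = (168*(1/159) + 63933) - 2057 = (56/53 + 63933) - 2057 = 3388505/53 - 2057 = 3279484/53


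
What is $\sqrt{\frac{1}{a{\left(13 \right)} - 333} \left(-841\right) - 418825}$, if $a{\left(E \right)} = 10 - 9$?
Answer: $\frac{i \sqrt{11541071897}}{166} \approx 647.17 i$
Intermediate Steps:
$a{\left(E \right)} = 1$ ($a{\left(E \right)} = 10 - 9 = 1$)
$\sqrt{\frac{1}{a{\left(13 \right)} - 333} \left(-841\right) - 418825} = \sqrt{\frac{1}{1 - 333} \left(-841\right) - 418825} = \sqrt{\frac{1}{-332} \left(-841\right) - 418825} = \sqrt{\left(- \frac{1}{332}\right) \left(-841\right) - 418825} = \sqrt{\frac{841}{332} - 418825} = \sqrt{- \frac{139049059}{332}} = \frac{i \sqrt{11541071897}}{166}$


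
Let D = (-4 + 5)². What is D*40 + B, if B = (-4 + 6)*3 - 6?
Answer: 40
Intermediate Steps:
D = 1 (D = 1² = 1)
B = 0 (B = 2*3 - 6 = 6 - 6 = 0)
D*40 + B = 1*40 + 0 = 40 + 0 = 40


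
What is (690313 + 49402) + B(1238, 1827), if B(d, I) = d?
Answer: 740953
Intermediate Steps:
(690313 + 49402) + B(1238, 1827) = (690313 + 49402) + 1238 = 739715 + 1238 = 740953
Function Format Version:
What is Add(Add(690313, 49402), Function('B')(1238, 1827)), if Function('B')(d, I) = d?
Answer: 740953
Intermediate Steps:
Add(Add(690313, 49402), Function('B')(1238, 1827)) = Add(Add(690313, 49402), 1238) = Add(739715, 1238) = 740953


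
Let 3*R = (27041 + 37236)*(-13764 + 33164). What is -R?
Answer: -1246973800/3 ≈ -4.1566e+8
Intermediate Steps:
R = 1246973800/3 (R = ((27041 + 37236)*(-13764 + 33164))/3 = (64277*19400)/3 = (1/3)*1246973800 = 1246973800/3 ≈ 4.1566e+8)
-R = -1*1246973800/3 = -1246973800/3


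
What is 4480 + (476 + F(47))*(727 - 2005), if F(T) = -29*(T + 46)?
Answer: 2842918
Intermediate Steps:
F(T) = -1334 - 29*T (F(T) = -29*(46 + T) = -1334 - 29*T)
4480 + (476 + F(47))*(727 - 2005) = 4480 + (476 + (-1334 - 29*47))*(727 - 2005) = 4480 + (476 + (-1334 - 1363))*(-1278) = 4480 + (476 - 2697)*(-1278) = 4480 - 2221*(-1278) = 4480 + 2838438 = 2842918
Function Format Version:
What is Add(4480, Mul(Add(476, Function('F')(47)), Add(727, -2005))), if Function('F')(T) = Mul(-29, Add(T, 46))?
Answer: 2842918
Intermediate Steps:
Function('F')(T) = Add(-1334, Mul(-29, T)) (Function('F')(T) = Mul(-29, Add(46, T)) = Add(-1334, Mul(-29, T)))
Add(4480, Mul(Add(476, Function('F')(47)), Add(727, -2005))) = Add(4480, Mul(Add(476, Add(-1334, Mul(-29, 47))), Add(727, -2005))) = Add(4480, Mul(Add(476, Add(-1334, -1363)), -1278)) = Add(4480, Mul(Add(476, -2697), -1278)) = Add(4480, Mul(-2221, -1278)) = Add(4480, 2838438) = 2842918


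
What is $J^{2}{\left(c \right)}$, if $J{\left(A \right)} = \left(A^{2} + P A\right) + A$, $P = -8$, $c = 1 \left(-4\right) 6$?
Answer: $553536$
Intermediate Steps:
$c = -24$ ($c = \left(-4\right) 6 = -24$)
$J{\left(A \right)} = A^{2} - 7 A$ ($J{\left(A \right)} = \left(A^{2} - 8 A\right) + A = A^{2} - 7 A$)
$J^{2}{\left(c \right)} = \left(- 24 \left(-7 - 24\right)\right)^{2} = \left(\left(-24\right) \left(-31\right)\right)^{2} = 744^{2} = 553536$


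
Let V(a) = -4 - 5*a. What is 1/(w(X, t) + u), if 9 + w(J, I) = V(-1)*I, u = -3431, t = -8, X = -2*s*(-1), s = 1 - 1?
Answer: -1/3448 ≈ -0.00029002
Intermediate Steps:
s = 0
X = 0 (X = -2*0*(-1) = 0*(-1) = 0)
w(J, I) = -9 + I (w(J, I) = -9 + (-4 - 5*(-1))*I = -9 + (-4 + 5)*I = -9 + 1*I = -9 + I)
1/(w(X, t) + u) = 1/((-9 - 8) - 3431) = 1/(-17 - 3431) = 1/(-3448) = -1/3448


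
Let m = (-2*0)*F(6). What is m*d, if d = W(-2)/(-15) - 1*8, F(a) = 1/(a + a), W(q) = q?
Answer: 0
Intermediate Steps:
F(a) = 1/(2*a)
d = -118/15 (d = -2/(-15) - 1*8 = -2*(-1/15) - 8 = 2/15 - 8 = -118/15 ≈ -7.8667)
m = 0 (m = (-2*0)*((1/2)/6) = (-1*0)*((1/2)*(1/6)) = 0*(1/12) = 0)
m*d = 0*(-118/15) = 0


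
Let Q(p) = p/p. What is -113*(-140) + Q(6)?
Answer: 15821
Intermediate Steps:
Q(p) = 1
-113*(-140) + Q(6) = -113*(-140) + 1 = 15820 + 1 = 15821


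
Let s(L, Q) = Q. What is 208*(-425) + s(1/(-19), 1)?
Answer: -88399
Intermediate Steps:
208*(-425) + s(1/(-19), 1) = 208*(-425) + 1 = -88400 + 1 = -88399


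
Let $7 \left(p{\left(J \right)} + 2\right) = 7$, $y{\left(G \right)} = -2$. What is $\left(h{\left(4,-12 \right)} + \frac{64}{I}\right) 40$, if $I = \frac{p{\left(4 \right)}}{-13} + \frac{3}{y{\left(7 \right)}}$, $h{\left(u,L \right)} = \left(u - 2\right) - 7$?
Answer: $- \frac{73960}{37} \approx -1998.9$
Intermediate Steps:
$p{\left(J \right)} = -1$ ($p{\left(J \right)} = -2 + \frac{1}{7} \cdot 7 = -2 + 1 = -1$)
$h{\left(u,L \right)} = -9 + u$ ($h{\left(u,L \right)} = \left(-2 + u\right) - 7 = -9 + u$)
$I = - \frac{37}{26}$ ($I = - \frac{1}{-13} + \frac{3}{-2} = \left(-1\right) \left(- \frac{1}{13}\right) + 3 \left(- \frac{1}{2}\right) = \frac{1}{13} - \frac{3}{2} = - \frac{37}{26} \approx -1.4231$)
$\left(h{\left(4,-12 \right)} + \frac{64}{I}\right) 40 = \left(\left(-9 + 4\right) + \frac{64}{- \frac{37}{26}}\right) 40 = \left(-5 + 64 \left(- \frac{26}{37}\right)\right) 40 = \left(-5 - \frac{1664}{37}\right) 40 = \left(- \frac{1849}{37}\right) 40 = - \frac{73960}{37}$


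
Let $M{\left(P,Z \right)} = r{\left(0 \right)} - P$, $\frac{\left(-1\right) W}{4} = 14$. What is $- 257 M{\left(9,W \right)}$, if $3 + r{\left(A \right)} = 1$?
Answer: $2827$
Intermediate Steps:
$W = -56$ ($W = \left(-4\right) 14 = -56$)
$r{\left(A \right)} = -2$ ($r{\left(A \right)} = -3 + 1 = -2$)
$M{\left(P,Z \right)} = -2 - P$
$- 257 M{\left(9,W \right)} = - 257 \left(-2 - 9\right) = \left(-257\right) \left(-11\right) = 2827$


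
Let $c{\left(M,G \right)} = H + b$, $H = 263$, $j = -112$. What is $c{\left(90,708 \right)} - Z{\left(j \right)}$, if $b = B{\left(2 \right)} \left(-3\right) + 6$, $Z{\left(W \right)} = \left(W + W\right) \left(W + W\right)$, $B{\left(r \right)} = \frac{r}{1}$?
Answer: $-49913$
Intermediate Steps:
$B{\left(r \right)} = r$ ($B{\left(r \right)} = r 1 = r$)
$Z{\left(W \right)} = 4 W^{2}$ ($Z{\left(W \right)} = 2 W 2 W = 4 W^{2}$)
$b = 0$ ($b = 2 \left(-3\right) + 6 = -6 + 6 = 0$)
$c{\left(M,G \right)} = 263$ ($c{\left(M,G \right)} = 263 + 0 = 263$)
$c{\left(90,708 \right)} - Z{\left(j \right)} = 263 - 4 \left(-112\right)^{2} = 263 - 4 \cdot 12544 = 263 - 50176 = -49913$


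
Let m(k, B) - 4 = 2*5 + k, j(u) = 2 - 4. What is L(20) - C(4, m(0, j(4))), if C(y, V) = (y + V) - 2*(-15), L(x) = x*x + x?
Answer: 372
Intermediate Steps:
L(x) = x + x² (L(x) = x² + x = x + x²)
j(u) = -2
m(k, B) = 14 + k (m(k, B) = 4 + (2*5 + k) = 4 + (10 + k) = 14 + k)
C(y, V) = 30 + V + y (C(y, V) = (V + y) + 30 = 30 + V + y)
L(20) - C(4, m(0, j(4))) = 20*(1 + 20) - (30 + (14 + 0) + 4) = 20*21 - (30 + 14 + 4) = 420 - 1*48 = 420 - 48 = 372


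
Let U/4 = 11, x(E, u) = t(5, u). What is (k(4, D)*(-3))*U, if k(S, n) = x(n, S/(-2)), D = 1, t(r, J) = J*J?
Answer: -528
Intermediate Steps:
t(r, J) = J**2
x(E, u) = u**2
k(S, n) = S**2/4 (k(S, n) = (S/(-2))**2 = (S*(-1/2))**2 = (-S/2)**2 = S**2/4)
U = 44 (U = 4*11 = 44)
(k(4, D)*(-3))*U = (((1/4)*4**2)*(-3))*44 = (((1/4)*16)*(-3))*44 = (4*(-3))*44 = -12*44 = -528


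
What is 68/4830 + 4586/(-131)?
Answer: -11070736/316365 ≈ -34.994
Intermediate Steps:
68/4830 + 4586/(-131) = 68*(1/4830) + 4586*(-1/131) = 34/2415 - 4586/131 = -11070736/316365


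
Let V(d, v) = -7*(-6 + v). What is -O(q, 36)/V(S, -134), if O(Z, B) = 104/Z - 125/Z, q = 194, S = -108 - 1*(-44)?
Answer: 3/27160 ≈ 0.00011046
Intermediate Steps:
S = -64 (S = -108 + 44 = -64)
V(d, v) = 42 - 7*v
O(Z, B) = -21/Z
-O(q, 36)/V(S, -134) = -(-21/194)/(42 - 7*(-134)) = -(-21*1/194)/(42 + 938) = -(-21)/(194*980) = -1*(-3/27160) = 3/27160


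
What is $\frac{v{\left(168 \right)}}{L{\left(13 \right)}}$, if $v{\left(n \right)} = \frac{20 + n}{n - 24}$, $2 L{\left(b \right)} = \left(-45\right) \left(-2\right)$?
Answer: $\frac{47}{1620} \approx 0.029012$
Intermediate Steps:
$L{\left(b \right)} = 45$ ($L{\left(b \right)} = \frac{\left(-45\right) \left(-2\right)}{2} = \frac{1}{2} \cdot 90 = 45$)
$v{\left(n \right)} = \frac{20 + n}{-24 + n}$
$\frac{v{\left(168 \right)}}{L{\left(13 \right)}} = \frac{\frac{1}{-24 + 168} \left(20 + 168\right)}{45} = \frac{1}{144} \cdot 188 \cdot \frac{1}{45} = \frac{47}{36} \cdot \frac{1}{45} = \frac{47}{1620}$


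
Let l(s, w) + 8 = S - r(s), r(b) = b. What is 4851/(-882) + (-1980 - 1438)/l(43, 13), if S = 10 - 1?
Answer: 3187/42 ≈ 75.881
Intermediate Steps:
S = 9
l(s, w) = 1 - s (l(s, w) = -8 + (9 - s) = 1 - s)
4851/(-882) + (-1980 - 1438)/l(43, 13) = 4851/(-882) + (-1980 - 1438)/(1 - 1*43) = 4851*(-1/882) - 3418/(1 - 43) = -11/2 - 3418/(-42) = -11/2 - 3418*(-1/42) = -11/2 + 1709/21 = 3187/42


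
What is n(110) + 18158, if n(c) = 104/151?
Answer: 2741962/151 ≈ 18159.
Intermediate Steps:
n(c) = 104/151 (n(c) = 104*(1/151) = 104/151)
n(110) + 18158 = 104/151 + 18158 = 2741962/151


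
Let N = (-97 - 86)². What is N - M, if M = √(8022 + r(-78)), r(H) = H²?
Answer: 33489 - √14106 ≈ 33370.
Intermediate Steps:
N = 33489 (N = (-183)² = 33489)
M = √14106 (M = √(8022 + (-78)²) = √(8022 + 6084) = √14106 ≈ 118.77)
N - M = 33489 - √14106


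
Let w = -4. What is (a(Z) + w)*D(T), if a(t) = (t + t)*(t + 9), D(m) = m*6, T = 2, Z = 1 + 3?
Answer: 1200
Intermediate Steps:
Z = 4
D(m) = 6*m
a(t) = 2*t*(9 + t) (a(t) = (2*t)*(9 + t) = 2*t*(9 + t))
(a(Z) + w)*D(T) = (2*4*(9 + 4) - 4)*(6*2) = (2*4*13 - 4)*12 = (104 - 4)*12 = 100*12 = 1200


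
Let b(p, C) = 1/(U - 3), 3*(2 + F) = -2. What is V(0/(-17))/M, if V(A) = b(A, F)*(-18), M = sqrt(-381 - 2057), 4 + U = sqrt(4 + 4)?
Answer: -63*I*sqrt(2438)/49979 - 36*I*sqrt(1219)/49979 ≈ -0.087389*I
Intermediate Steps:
F = -8/3 (F = -2 + (1/3)*(-2) = -2 - 2/3 = -8/3 ≈ -2.6667)
U = -4 + 2*sqrt(2) (U = -4 + sqrt(4 + 4) = -4 + sqrt(8) = -4 + 2*sqrt(2) ≈ -1.1716)
b(p, C) = 1/(-7 + 2*sqrt(2)) (b(p, C) = 1/((-4 + 2*sqrt(2)) - 3) = 1/(-7 + 2*sqrt(2)))
M = I*sqrt(2438) (M = sqrt(-2438) = I*sqrt(2438) ≈ 49.376*I)
V(A) = 126/41 + 36*sqrt(2)/41 (V(A) = (-7/41 - 2*sqrt(2)/41)*(-18) = 126/41 + 36*sqrt(2)/41)
V(0/(-17))/M = (126/41 + 36*sqrt(2)/41)/((I*sqrt(2438))) = (126/41 + 36*sqrt(2)/41)*(-I*sqrt(2438)/2438) = -I*sqrt(2438)*(126/41 + 36*sqrt(2)/41)/2438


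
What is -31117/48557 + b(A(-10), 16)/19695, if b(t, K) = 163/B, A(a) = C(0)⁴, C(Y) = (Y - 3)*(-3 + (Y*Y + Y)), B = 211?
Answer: -129303290674/201785654265 ≈ -0.64079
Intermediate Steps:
C(Y) = (-3 + Y)*(-3 + Y + Y²) (C(Y) = (-3 + Y)*(-3 + (Y² + Y)) = (-3 + Y)*(-3 + (Y + Y²)) = (-3 + Y)*(-3 + Y + Y²))
A(a) = 6561 (A(a) = (9 + 0³ - 6*0 - 2*0²)⁴ = (9 + 0 + 0 - 2*0)⁴ = (9 + 0 + 0 + 0)⁴ = 9⁴ = 6561)
b(t, K) = 163/211
-31117/48557 + b(A(-10), 16)/19695 = -31117/48557 + (163/211)/19695 = -31117*1/48557 + (163/211)*(1/19695) = -31117/48557 + 163/4155645 = -129303290674/201785654265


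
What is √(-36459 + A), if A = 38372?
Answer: √1913 ≈ 43.738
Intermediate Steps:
√(-36459 + A) = √(-36459 + 38372) = √1913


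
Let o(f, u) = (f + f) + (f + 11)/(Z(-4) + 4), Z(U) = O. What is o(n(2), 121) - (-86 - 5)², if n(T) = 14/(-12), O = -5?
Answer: -49759/6 ≈ -8293.2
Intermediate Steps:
n(T) = -7/6 (n(T) = 14*(-1/12) = -7/6)
Z(U) = -5
o(f, u) = -11 + f (o(f, u) = (f + f) + (f + 11)/(-5 + 4) = 2*f + (11 + f)/(-1) = 2*f + (11 + f)*(-1) = 2*f + (-11 - f) = -11 + f)
o(n(2), 121) - (-86 - 5)² = (-11 - 7/6) - (-86 - 5)² = -73/6 - 1*(-91)² = -73/6 - 1*8281 = -73/6 - 8281 = -49759/6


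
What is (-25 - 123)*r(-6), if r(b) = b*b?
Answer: -5328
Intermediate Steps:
r(b) = b²
(-25 - 123)*r(-6) = (-25 - 123)*(-6)² = -148*36 = -5328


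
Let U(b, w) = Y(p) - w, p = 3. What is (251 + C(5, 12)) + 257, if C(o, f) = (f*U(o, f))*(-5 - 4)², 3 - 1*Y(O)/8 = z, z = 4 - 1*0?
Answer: -18932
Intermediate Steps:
z = 4 (z = 4 + 0 = 4)
Y(O) = -8 (Y(O) = 24 - 8*4 = 24 - 32 = -8)
U(b, w) = -8 - w
C(o, f) = 81*f*(-8 - f) (C(o, f) = (f*(-8 - f))*(-5 - 4)² = (f*(-8 - f))*(-9)² = (f*(-8 - f))*81 = 81*f*(-8 - f))
(251 + C(5, 12)) + 257 = (251 - 81*12*(8 + 12)) + 257 = (251 - 81*12*20) + 257 = (251 - 19440) + 257 = -19189 + 257 = -18932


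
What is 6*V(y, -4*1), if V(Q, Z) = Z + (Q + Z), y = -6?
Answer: -84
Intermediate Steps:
V(Q, Z) = Q + 2*Z
6*V(y, -4*1) = 6*(-6 + 2*(-4*1)) = 6*(-6 + 2*(-4)) = 6*(-6 - 8) = 6*(-14) = -84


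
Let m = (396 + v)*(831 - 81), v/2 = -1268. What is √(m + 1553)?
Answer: I*√1603447 ≈ 1266.3*I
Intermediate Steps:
v = -2536 (v = 2*(-1268) = -2536)
m = -1605000 (m = (396 - 2536)*(831 - 81) = -2140*750 = -1605000)
√(m + 1553) = √(-1605000 + 1553) = √(-1603447) = I*√1603447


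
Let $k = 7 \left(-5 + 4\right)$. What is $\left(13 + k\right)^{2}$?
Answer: $36$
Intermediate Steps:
$k = -7$ ($k = 7 \left(-1\right) = -7$)
$\left(13 + k\right)^{2} = \left(13 - 7\right)^{2} = 6^{2} = 36$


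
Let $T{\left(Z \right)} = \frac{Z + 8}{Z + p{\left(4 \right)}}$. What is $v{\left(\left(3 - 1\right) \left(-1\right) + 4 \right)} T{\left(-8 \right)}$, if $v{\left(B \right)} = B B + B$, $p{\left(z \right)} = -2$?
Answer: $0$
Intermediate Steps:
$v{\left(B \right)} = B + B^{2}$ ($v{\left(B \right)} = B^{2} + B = B + B^{2}$)
$T{\left(Z \right)} = \frac{8 + Z}{-2 + Z}$ ($T{\left(Z \right)} = \frac{Z + 8}{Z - 2} = \frac{8 + Z}{-2 + Z}$)
$v{\left(\left(3 - 1\right) \left(-1\right) + 4 \right)} T{\left(-8 \right)} = \left(\left(3 - 1\right) \left(-1\right) + 4\right) \left(1 + \left(\left(3 - 1\right) \left(-1\right) + 4\right)\right) \frac{8 - 8}{-2 - 8} = \left(2 \left(-1\right) + 4\right) \left(1 + \left(2 \left(-1\right) + 4\right)\right) \frac{1}{-10} \cdot 0 = \left(-2 + 4\right) \left(1 + \left(-2 + 4\right)\right) \left(\left(- \frac{1}{10}\right) 0\right) = 2 \left(1 + 2\right) 0 = 2 \cdot 3 \cdot 0 = 6 \cdot 0 = 0$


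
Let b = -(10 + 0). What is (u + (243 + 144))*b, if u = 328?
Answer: -7150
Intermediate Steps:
b = -10 (b = -1*10 = -10)
(u + (243 + 144))*b = (328 + (243 + 144))*(-10) = (328 + 387)*(-10) = 715*(-10) = -7150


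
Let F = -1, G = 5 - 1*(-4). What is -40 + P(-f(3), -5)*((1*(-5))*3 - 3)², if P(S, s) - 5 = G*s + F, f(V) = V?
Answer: -13324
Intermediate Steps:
G = 9 (G = 5 + 4 = 9)
P(S, s) = 4 + 9*s (P(S, s) = 5 + (9*s - 1) = 5 + (-1 + 9*s) = 4 + 9*s)
-40 + P(-f(3), -5)*((1*(-5))*3 - 3)² = -40 + (4 + 9*(-5))*((1*(-5))*3 - 3)² = -40 + (4 - 45)*(-5*3 - 3)² = -40 - 41*(-15 - 3)² = -40 - 41*(-18)² = -40 - 41*324 = -40 - 13284 = -13324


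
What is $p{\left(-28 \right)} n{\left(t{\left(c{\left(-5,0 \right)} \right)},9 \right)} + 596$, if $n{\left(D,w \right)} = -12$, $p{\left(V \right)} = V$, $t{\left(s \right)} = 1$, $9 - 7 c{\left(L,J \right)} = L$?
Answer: $932$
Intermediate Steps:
$c{\left(L,J \right)} = \frac{9}{7} - \frac{L}{7}$
$p{\left(-28 \right)} n{\left(t{\left(c{\left(-5,0 \right)} \right)},9 \right)} + 596 = \left(-28\right) \left(-12\right) + 596 = 336 + 596 = 932$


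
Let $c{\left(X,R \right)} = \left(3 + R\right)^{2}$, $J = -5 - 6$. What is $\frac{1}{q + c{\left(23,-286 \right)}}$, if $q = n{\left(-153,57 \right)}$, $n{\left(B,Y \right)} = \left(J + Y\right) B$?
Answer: $\frac{1}{73051} \approx 1.3689 \cdot 10^{-5}$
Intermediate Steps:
$J = -11$ ($J = -5 - 6 = -11$)
$n{\left(B,Y \right)} = B \left(-11 + Y\right)$ ($n{\left(B,Y \right)} = \left(-11 + Y\right) B = B \left(-11 + Y\right)$)
$q = -7038$ ($q = - 153 \left(-11 + 57\right) = \left(-153\right) 46 = -7038$)
$\frac{1}{q + c{\left(23,-286 \right)}} = \frac{1}{-7038 + \left(3 - 286\right)^{2}} = \frac{1}{-7038 + \left(-283\right)^{2}} = \frac{1}{-7038 + 80089} = \frac{1}{73051}$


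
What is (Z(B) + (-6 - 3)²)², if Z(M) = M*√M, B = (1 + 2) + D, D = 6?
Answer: 11664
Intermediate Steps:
B = 9 (B = (1 + 2) + 6 = 3 + 6 = 9)
Z(M) = M^(3/2)
(Z(B) + (-6 - 3)²)² = (9^(3/2) + (-6 - 3)²)² = (27 + (-9)²)² = (27 + 81)² = 108² = 11664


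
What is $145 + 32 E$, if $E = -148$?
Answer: $-4591$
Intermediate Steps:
$145 + 32 E = 145 + 32 \left(-148\right) = 145 - 4736 = -4591$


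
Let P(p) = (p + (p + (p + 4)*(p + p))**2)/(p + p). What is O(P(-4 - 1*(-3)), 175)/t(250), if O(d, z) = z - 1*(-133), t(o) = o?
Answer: 154/125 ≈ 1.2320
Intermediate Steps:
P(p) = (p + (p + 2*p*(4 + p))**2)/(2*p) (P(p) = (p + (p + (4 + p)*(2*p))**2)/((2*p)) = (p + (p + 2*p*(4 + p))**2)*(1/(2*p)) = (p + (p + 2*p*(4 + p))**2)/(2*p))
O(d, z) = 133 + z (O(d, z) = z + 133 = 133 + z)
O(P(-4 - 1*(-3)), 175)/t(250) = (133 + 175)/250 = 308*(1/250) = 154/125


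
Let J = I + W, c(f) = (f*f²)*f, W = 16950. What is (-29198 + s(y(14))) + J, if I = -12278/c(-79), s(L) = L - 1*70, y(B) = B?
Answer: -479241808902/38950081 ≈ -12304.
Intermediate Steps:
c(f) = f⁴ (c(f) = f³*f = f⁴)
s(L) = -70 + L (s(L) = L - 70 = -70 + L)
I = -12278/38950081 (I = -12278/((-79)⁴) = -12278/38950081 ≈ -0.00031522)
J = 660203860672/38950081 (J = -12278/38950081 + 16950 = 660203860672/38950081 ≈ 16950.)
(-29198 + s(y(14))) + J = (-29198 + (-70 + 14)) + 660203860672/38950081 = (-29198 - 56) + 660203860672/38950081 = -29254 + 660203860672/38950081 = -479241808902/38950081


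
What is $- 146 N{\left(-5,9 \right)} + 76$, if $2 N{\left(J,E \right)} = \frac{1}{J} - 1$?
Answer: $\frac{818}{5} \approx 163.6$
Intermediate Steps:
$N{\left(J,E \right)} = - \frac{1}{2} + \frac{1}{2 J}$ ($N{\left(J,E \right)} = \frac{\frac{1}{J} - 1}{2} = \frac{-1 + \frac{1}{J}}{2} = - \frac{1}{2} + \frac{1}{2 J}$)
$- 146 N{\left(-5,9 \right)} + 76 = - 146 \frac{1 - -5}{2 \left(-5\right)} + 76 = - 146 \cdot \frac{1}{2} \left(- \frac{1}{5}\right) \left(1 + 5\right) + 76 = - 146 \cdot \frac{1}{2} \left(- \frac{1}{5}\right) 6 + 76 = \left(-146\right) \left(- \frac{3}{5}\right) + 76 = \frac{438}{5} + 76 = \frac{818}{5}$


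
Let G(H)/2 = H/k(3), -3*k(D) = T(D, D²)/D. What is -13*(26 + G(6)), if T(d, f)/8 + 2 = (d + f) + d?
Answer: -649/2 ≈ -324.50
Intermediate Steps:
T(d, f) = -16 + 8*f + 16*d (T(d, f) = -16 + 8*((d + f) + d) = -16 + 8*(f + 2*d) = -16 + (8*f + 16*d) = -16 + 8*f + 16*d)
k(D) = -(-16 + 8*D² + 16*D)/(3*D)
G(H) = -9*H/52 (G(H) = 2*(H/(((8/3)*(2 - 1*3² - 2*3)/3))) = 2*(H/(((8/3)*(⅓)*(2 - 1*9 - 6)))) = 2*(H/(((8/3)*(⅓)*(2 - 9 - 6)))) = 2*(H/(((8/3)*(⅓)*(-13)))) = 2*(H/(-104/9)) = 2*(H*(-9/104)) = 2*(-9*H/104) = -9*H/52)
-13*(26 + G(6)) = -13*(26 - 9/52*6) = -13*(26 - 27/26) = -13*649/26 = -649/2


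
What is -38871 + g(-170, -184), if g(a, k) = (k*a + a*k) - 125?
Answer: 23564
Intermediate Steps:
g(a, k) = -125 + 2*a*k (g(a, k) = (a*k + a*k) - 125 = 2*a*k - 125 = -125 + 2*a*k)
-38871 + g(-170, -184) = -38871 + (-125 + 2*(-170)*(-184)) = -38871 + (-125 + 62560) = -38871 + 62435 = 23564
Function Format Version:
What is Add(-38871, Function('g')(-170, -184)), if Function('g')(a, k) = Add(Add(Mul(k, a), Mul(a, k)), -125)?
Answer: 23564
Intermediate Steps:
Function('g')(a, k) = Add(-125, Mul(2, a, k)) (Function('g')(a, k) = Add(Add(Mul(a, k), Mul(a, k)), -125) = Add(Mul(2, a, k), -125) = Add(-125, Mul(2, a, k)))
Add(-38871, Function('g')(-170, -184)) = Add(-38871, Add(-125, Mul(2, -170, -184))) = Add(-38871, Add(-125, 62560)) = Add(-38871, 62435) = 23564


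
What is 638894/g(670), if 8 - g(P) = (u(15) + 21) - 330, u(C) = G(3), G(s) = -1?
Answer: 319447/159 ≈ 2009.1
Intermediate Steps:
u(C) = -1
g(P) = 318 (g(P) = 8 - ((-1 + 21) - 330) = 8 - (20 - 330) = 8 - 1*(-310) = 8 + 310 = 318)
638894/g(670) = 638894/318 = 638894*(1/318) = 319447/159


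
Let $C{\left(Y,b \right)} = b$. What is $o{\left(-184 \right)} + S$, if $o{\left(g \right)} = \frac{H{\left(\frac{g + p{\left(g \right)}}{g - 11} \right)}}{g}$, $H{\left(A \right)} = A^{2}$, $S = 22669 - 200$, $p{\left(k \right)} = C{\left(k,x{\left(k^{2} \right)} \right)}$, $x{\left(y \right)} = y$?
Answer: $\frac{94246861}{4225} \approx 22307.0$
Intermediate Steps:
$p{\left(k \right)} = k^{2}$
$S = 22469$ ($S = 22669 - 200 = 22469$)
$o{\left(g \right)} = \frac{\left(g + g^{2}\right)^{2}}{g \left(-11 + g\right)^{2}}$ ($o{\left(g \right)} = \frac{\left(\frac{g + g^{2}}{g - 11}\right)^{2}}{g} = \frac{\left(\frac{g + g^{2}}{-11 + g}\right)^{2}}{g} = \frac{\frac{1}{\left(-11 + g\right)^{2}} \left(g + g^{2}\right)^{2}}{g} = \frac{\left(g + g^{2}\right)^{2}}{g \left(-11 + g\right)^{2}}$)
$o{\left(-184 \right)} + S = - \frac{184 \left(1 - 184\right)^{2}}{\left(-11 - 184\right)^{2}} + 22469 = - \frac{184 \left(-183\right)^{2}}{38025} + 22469 = \left(-184\right) 33489 \cdot \frac{1}{38025} + 22469 = - \frac{684664}{4225} + 22469 = \frac{94246861}{4225}$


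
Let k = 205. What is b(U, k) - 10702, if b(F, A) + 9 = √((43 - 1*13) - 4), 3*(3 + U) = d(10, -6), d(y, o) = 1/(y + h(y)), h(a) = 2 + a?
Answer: -10711 + √26 ≈ -10706.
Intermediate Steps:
d(y, o) = 1/(2 + 2*y) (d(y, o) = 1/(y + (2 + y)) = 1/(2 + 2*y))
U = -197/66 (U = -3 + (1/(2*(1 + 10)))/3 = -3 + ((½)/11)/3 = -3 + ((½)*(1/11))/3 = -3 + (⅓)*(1/22) = -3 + 1/66 = -197/66 ≈ -2.9848)
b(F, A) = -9 + √26 (b(F, A) = -9 + √((43 - 1*13) - 4) = -9 + √((43 - 13) - 4) = -9 + √(30 - 4) = -9 + √26)
b(U, k) - 10702 = (-9 + √26) - 10702 = -10711 + √26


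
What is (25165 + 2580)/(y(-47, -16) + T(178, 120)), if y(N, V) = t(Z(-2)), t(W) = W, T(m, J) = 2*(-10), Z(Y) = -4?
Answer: -27745/24 ≈ -1156.0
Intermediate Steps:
T(m, J) = -20
y(N, V) = -4
(25165 + 2580)/(y(-47, -16) + T(178, 120)) = (25165 + 2580)/(-4 - 20) = 27745/(-24) = 27745*(-1/24) = -27745/24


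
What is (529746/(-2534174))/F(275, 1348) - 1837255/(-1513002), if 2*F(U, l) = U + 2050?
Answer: 1803903323874211/1485756503009850 ≈ 1.2141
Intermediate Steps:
F(U, l) = 1025 + U/2 (F(U, l) = (U + 2050)/2 = (2050 + U)/2 = 1025 + U/2)
(529746/(-2534174))/F(275, 1348) - 1837255/(-1513002) = (529746/(-2534174))/(1025 + (½)*275) - 1837255/(-1513002) = (529746*(-1/2534174))/(1025 + 275/2) - 1837255*(-1/1513002) = -264873/(1267087*2325/2) + 1837255/1513002 = -264873/1267087*2/2325 + 1837255/1513002 = -176582/981992425 + 1837255/1513002 = 1803903323874211/1485756503009850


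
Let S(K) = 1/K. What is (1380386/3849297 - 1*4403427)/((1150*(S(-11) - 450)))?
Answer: 186451066564763/21916549864050 ≈ 8.5073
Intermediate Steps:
(1380386/3849297 - 1*4403427)/((1150*(S(-11) - 450))) = (1380386/3849297 - 1*4403427)/((1150*(1/(-11) - 450))) = (1380386*(1/3849297) - 4403427)/((1150*(-1/11 - 450))) = (1380386/3849297 - 4403427)/((1150*(-4951/11))) = -16950096960433/(3849297*(-5693650/11)) = -16950096960433/3849297*(-11/5693650) = 186451066564763/21916549864050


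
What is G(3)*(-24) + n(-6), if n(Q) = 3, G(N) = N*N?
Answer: -213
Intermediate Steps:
G(N) = N²
G(3)*(-24) + n(-6) = 3²*(-24) + 3 = 9*(-24) + 3 = -216 + 3 = -213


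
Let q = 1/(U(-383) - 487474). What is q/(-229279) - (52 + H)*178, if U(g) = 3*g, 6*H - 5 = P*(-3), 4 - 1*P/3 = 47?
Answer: -7019413885941949/336092978451 ≈ -20885.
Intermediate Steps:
P = -129 (P = 12 - 3*47 = 12 - 141 = -129)
H = 196/3 (H = ⅚ + (-129*(-3))/6 = ⅚ + (⅙)*387 = ⅚ + 129/2 = 196/3 ≈ 65.333)
q = -1/488623 (q = 1/(3*(-383) - 487474) = 1/(-1149 - 487474) = 1/(-488623) = -1/488623 ≈ -2.0466e-6)
q/(-229279) - (52 + H)*178 = -1/488623/(-229279) - (52 + 196/3)*178 = -1/488623*(-1/229279) - 352*178/3 = 1/112030992817 - 1*62656/3 = 1/112030992817 - 62656/3 = -7019413885941949/336092978451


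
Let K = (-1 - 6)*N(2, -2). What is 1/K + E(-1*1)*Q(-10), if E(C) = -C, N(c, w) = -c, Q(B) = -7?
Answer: -97/14 ≈ -6.9286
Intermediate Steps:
K = 14 (K = (-1 - 6)*(-1*2) = -7*(-2) = 14)
1/K + E(-1*1)*Q(-10) = 1/14 - (-1)*(-7) = 1/14 - 1*(-1)*(-7) = 1/14 + 1*(-7) = 1/14 - 7 = -97/14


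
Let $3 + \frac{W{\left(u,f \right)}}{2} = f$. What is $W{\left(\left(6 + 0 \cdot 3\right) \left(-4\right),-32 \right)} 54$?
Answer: $-3780$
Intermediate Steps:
$W{\left(u,f \right)} = -6 + 2 f$
$W{\left(\left(6 + 0 \cdot 3\right) \left(-4\right),-32 \right)} 54 = \left(-6 + 2 \left(-32\right)\right) 54 = \left(-6 - 64\right) 54 = \left(-70\right) 54 = -3780$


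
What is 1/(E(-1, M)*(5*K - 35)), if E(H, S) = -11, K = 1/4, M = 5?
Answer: 4/1485 ≈ 0.0026936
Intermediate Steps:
K = 1/4 (K = 1*(1/4) = 1/4 ≈ 0.25000)
1/(E(-1, M)*(5*K - 35)) = 1/(-11*(5*(1/4) - 35)) = 1/(-11*(5/4 - 35)) = 1/(-11*(-135/4)) = 1/(1485/4) = 4/1485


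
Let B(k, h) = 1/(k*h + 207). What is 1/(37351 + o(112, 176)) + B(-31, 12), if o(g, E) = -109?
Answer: -12359/2048310 ≈ -0.0060338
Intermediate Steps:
B(k, h) = 1/(207 + h*k) (B(k, h) = 1/(h*k + 207) = 1/(207 + h*k))
1/(37351 + o(112, 176)) + B(-31, 12) = 1/(37351 - 109) + 1/(207 + 12*(-31)) = 1/37242 + 1/(207 - 372) = 1/37242 + 1/(-165) = 1/37242 - 1/165 = -12359/2048310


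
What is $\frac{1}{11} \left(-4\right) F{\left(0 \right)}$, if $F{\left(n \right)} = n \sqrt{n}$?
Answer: $0$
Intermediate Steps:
$F{\left(n \right)} = n^{\frac{3}{2}}$
$\frac{1}{11} \left(-4\right) F{\left(0 \right)} = \frac{1}{11} \left(-4\right) 0^{\frac{3}{2}} = \frac{1}{11} \left(-4\right) 0 = \left(- \frac{4}{11}\right) 0 = 0$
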